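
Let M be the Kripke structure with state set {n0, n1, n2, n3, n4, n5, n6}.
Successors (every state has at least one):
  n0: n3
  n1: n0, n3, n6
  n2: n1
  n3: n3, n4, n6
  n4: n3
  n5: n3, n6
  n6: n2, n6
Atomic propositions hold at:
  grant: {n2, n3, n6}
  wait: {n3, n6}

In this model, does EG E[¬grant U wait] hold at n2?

No

Sat(¬grant) = {n0, n1, n4, n5}
E[¬grant U wait]: least fixpoint, start Z0 = Sat(wait) = {n3, n6}, add states in Sat(¬grant) with some successor in Z. Z1 = {n0, n1, n3, n4, n5, n6}; fixed.
Sat(E[¬grant U wait]) = {n0, n1, n3, n4, n5, n6}
EG E[¬grant U wait]: greatest fixpoint, start Z0 = {n0, n1, n3, n4, n5, n6}, keep only states in Sat with some successor in Z. Already a fixed point.
Sat(EG E[¬grant U wait]) = {n0, n1, n3, n4, n5, n6}
n2 ∉ Sat(EG E[¬grant U wait]) = {n0, n1, n3, n4, n5, n6}, so the formula does not hold at n2.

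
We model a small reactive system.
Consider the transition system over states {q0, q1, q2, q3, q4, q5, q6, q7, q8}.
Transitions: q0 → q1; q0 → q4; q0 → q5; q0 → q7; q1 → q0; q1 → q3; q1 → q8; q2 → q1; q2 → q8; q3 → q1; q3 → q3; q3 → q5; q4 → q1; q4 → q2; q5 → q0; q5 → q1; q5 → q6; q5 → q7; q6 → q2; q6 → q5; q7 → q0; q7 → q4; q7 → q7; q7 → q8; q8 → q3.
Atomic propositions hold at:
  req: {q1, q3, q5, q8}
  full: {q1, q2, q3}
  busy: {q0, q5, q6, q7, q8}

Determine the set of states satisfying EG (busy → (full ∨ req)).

{q1, q2, q3, q4, q5, q8}

Sat(full ∨ req) = {q1, q2, q3, q5, q8}
Sat(busy → (full ∨ req)) = {q1, q2, q3, q4, q5, q8}
EG (busy → (full ∨ req)): greatest fixpoint, start Z0 = {q1, q2, q3, q4, q5, q8}, keep only states in Sat with some successor in Z. Already a fixed point.
Sat(EG (busy → (full ∨ req))) = {q1, q2, q3, q4, q5, q8}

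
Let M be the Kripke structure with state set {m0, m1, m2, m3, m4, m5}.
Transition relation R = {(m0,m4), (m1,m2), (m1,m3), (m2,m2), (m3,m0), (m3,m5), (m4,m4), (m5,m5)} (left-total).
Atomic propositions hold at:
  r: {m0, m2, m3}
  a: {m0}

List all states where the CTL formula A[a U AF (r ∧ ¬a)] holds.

{m1, m2, m3}

Sat(¬a) = {m1, m2, m3, m4, m5}
Sat(r ∧ ¬a) = {m2, m3}
AF (r ∧ ¬a): least fixpoint, start Z0 = {m2, m3}, add states with every successor in Z. Z1 = {m1, m2, m3}; fixed.
Sat(AF (r ∧ ¬a)) = {m1, m2, m3}
A[a U AF (r ∧ ¬a)]: least fixpoint, start Z0 = Sat(AF (r ∧ ¬a)) = {m1, m2, m3}, add states in Sat(a) with every successor in Z. Already a fixed point.
Sat(A[a U AF (r ∧ ¬a)]) = {m1, m2, m3}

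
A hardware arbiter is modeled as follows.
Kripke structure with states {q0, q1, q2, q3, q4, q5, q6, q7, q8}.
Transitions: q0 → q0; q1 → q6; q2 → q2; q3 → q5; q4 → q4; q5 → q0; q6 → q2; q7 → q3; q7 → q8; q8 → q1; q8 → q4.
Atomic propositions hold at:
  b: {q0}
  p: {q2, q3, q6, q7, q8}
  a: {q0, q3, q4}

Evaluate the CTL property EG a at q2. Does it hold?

EG a: greatest fixpoint, start Z0 = {q0, q3, q4}, keep only states in Sat with some successor in Z. Z1 = {q0, q4}; fixed.
Sat(EG a) = {q0, q4}
q2 ∉ Sat(EG a) = {q0, q4}, so the formula does not hold at q2.

No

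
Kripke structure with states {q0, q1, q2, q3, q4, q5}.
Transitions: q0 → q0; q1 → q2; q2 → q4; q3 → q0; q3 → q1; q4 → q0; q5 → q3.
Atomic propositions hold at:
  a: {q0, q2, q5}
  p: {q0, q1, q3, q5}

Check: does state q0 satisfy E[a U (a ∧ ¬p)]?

No

Sat(¬p) = {q2, q4}
Sat(a ∧ ¬p) = {q2}
E[a U (a ∧ ¬p)]: least fixpoint, start Z0 = Sat((a ∧ ¬p)) = {q2}, add states in Sat(a) with some successor in Z. Already a fixed point.
Sat(E[a U (a ∧ ¬p)]) = {q2}
q0 ∉ Sat(E[a U (a ∧ ¬p)]) = {q2}, so the formula does not hold at q0.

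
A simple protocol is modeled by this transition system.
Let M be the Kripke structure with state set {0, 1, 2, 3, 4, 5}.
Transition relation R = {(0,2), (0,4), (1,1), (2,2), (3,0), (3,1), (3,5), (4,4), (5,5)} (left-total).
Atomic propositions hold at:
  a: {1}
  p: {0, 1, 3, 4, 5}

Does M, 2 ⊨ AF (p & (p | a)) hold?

No

Sat(p | a) = {0, 1, 3, 4, 5}
Sat(p & (p | a)) = {0, 1, 3, 4, 5}
AF (p & (p | a)): least fixpoint, start Z0 = {0, 1, 3, 4, 5}, add states with every successor in Z. Already a fixed point.
Sat(AF (p & (p | a))) = {0, 1, 3, 4, 5}
2 ∉ Sat(AF (p & (p | a))) = {0, 1, 3, 4, 5}, so the formula does not hold at 2.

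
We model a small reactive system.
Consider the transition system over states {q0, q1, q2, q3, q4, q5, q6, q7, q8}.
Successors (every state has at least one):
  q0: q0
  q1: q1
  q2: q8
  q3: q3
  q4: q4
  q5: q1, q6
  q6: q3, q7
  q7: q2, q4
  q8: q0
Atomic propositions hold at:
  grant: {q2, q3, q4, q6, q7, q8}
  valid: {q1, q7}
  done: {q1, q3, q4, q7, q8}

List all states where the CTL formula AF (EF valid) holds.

EF valid: least fixpoint, start Z0 = {q1, q7}, add states with some successor in Z. Z1 = {q1, q5, q6, q7}; fixed.
Sat(EF valid) = {q1, q5, q6, q7}
AF (EF valid): least fixpoint, start Z0 = {q1, q5, q6, q7}, add states with every successor in Z. Already a fixed point.
Sat(AF (EF valid)) = {q1, q5, q6, q7}

{q1, q5, q6, q7}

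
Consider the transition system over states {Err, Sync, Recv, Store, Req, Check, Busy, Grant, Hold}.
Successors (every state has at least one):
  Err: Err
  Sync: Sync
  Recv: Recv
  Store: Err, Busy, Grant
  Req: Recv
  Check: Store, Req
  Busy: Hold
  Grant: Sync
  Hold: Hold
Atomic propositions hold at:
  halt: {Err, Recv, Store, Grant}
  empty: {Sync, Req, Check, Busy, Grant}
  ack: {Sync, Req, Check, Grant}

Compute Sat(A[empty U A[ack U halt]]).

{Err, Recv, Store, Req, Check, Grant}

A[ack U halt]: least fixpoint, start Z0 = Sat(halt) = {Err, Recv, Store, Grant}, add states in Sat(ack) with every successor in Z. Z1 = {Err, Recv, Store, Req, Grant}; Z2 = {Err, Recv, Store, Req, Check, Grant}; fixed.
Sat(A[ack U halt]) = {Err, Recv, Store, Req, Check, Grant}
A[empty U A[ack U halt]]: least fixpoint, start Z0 = Sat(A[ack U halt]) = {Err, Recv, Store, Req, Check, Grant}, add states in Sat(empty) with every successor in Z. Already a fixed point.
Sat(A[empty U A[ack U halt]]) = {Err, Recv, Store, Req, Check, Grant}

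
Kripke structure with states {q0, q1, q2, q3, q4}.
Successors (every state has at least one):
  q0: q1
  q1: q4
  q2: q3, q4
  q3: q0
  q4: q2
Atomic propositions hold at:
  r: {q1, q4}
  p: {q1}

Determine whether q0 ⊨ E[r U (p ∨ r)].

No

Sat(p ∨ r) = {q1, q4}
E[r U (p ∨ r)]: least fixpoint, start Z0 = Sat((p ∨ r)) = {q1, q4}, add states in Sat(r) with some successor in Z. Already a fixed point.
Sat(E[r U (p ∨ r)]) = {q1, q4}
q0 ∉ Sat(E[r U (p ∨ r)]) = {q1, q4}, so the formula does not hold at q0.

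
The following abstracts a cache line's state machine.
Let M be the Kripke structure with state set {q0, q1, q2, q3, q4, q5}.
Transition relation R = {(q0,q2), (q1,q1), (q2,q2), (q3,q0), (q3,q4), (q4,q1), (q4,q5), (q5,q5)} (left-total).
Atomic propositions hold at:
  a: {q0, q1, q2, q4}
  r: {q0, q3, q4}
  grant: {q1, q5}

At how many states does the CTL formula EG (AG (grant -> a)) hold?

Sat(grant -> a) = {q0, q1, q2, q3, q4}
AG (grant -> a): greatest fixpoint, start Z0 = {q0, q1, q2, q3, q4}, keep only states in Sat with every successor in Z. Z1 = {q0, q1, q2, q3}; Z2 = {q0, q1, q2}; fixed.
Sat(AG (grant -> a)) = {q0, q1, q2}
EG (AG (grant -> a)): greatest fixpoint, start Z0 = {q0, q1, q2}, keep only states in Sat with some successor in Z. Already a fixed point.
Sat(EG (AG (grant -> a))) = {q0, q1, q2}
|Sat(EG (AG (grant -> a)))| = |{q0, q1, q2}| = 3.

3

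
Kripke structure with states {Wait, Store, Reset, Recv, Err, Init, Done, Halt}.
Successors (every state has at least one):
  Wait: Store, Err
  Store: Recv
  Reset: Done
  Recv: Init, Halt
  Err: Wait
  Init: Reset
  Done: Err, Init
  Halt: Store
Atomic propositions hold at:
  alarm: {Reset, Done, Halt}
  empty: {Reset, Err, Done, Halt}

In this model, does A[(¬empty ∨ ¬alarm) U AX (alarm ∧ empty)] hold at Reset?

Sat(¬empty) = {Wait, Store, Recv, Init}
Sat(¬alarm) = {Wait, Store, Recv, Err, Init}
Sat(¬empty ∨ ¬alarm) = {Wait, Store, Recv, Err, Init}
Sat(alarm ∧ empty) = {Reset, Done, Halt}
Sat(AX (alarm ∧ empty)) = {s : every successor in {Reset, Done, Halt}} = {Reset, Init}
A[(¬empty ∨ ¬alarm) U AX (alarm ∧ empty)]: least fixpoint, start Z0 = Sat(AX (alarm ∧ empty)) = {Reset, Init}, add states in Sat(¬empty ∨ ¬alarm) with every successor in Z. Already a fixed point.
Sat(A[(¬empty ∨ ¬alarm) U AX (alarm ∧ empty)]) = {Reset, Init}
Reset ∈ Sat(A[(¬empty ∨ ¬alarm) U AX (alarm ∧ empty)]) = {Reset, Init}, so the formula holds at Reset.

Yes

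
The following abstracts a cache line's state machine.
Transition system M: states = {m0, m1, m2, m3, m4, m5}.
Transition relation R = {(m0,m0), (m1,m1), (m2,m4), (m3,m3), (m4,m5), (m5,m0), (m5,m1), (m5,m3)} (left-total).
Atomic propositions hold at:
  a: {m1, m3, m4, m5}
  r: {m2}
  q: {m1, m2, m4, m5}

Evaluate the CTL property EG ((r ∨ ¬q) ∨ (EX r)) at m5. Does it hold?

Sat(¬q) = {m0, m3}
Sat(r ∨ ¬q) = {m0, m2, m3}
Sat(EX r) = {s : some successor in {m2}} = ∅
Sat((r ∨ ¬q) ∨ (EX r)) = {m0, m2, m3}
EG ((r ∨ ¬q) ∨ (EX r)): greatest fixpoint, start Z0 = {m0, m2, m3}, keep only states in Sat with some successor in Z. Z1 = {m0, m3}; fixed.
Sat(EG ((r ∨ ¬q) ∨ (EX r))) = {m0, m3}
m5 ∉ Sat(EG ((r ∨ ¬q) ∨ (EX r))) = {m0, m3}, so the formula does not hold at m5.

No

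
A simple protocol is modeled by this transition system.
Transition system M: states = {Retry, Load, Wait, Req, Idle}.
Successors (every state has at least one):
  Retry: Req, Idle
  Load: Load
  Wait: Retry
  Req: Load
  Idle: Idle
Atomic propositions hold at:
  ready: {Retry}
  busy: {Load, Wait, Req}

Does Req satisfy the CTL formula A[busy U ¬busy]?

No

Sat(¬busy) = {Retry, Idle}
A[busy U ¬busy]: least fixpoint, start Z0 = Sat(¬busy) = {Retry, Idle}, add states in Sat(busy) with every successor in Z. Z1 = {Retry, Wait, Idle}; fixed.
Sat(A[busy U ¬busy]) = {Retry, Wait, Idle}
Req ∉ Sat(A[busy U ¬busy]) = {Retry, Wait, Idle}, so the formula does not hold at Req.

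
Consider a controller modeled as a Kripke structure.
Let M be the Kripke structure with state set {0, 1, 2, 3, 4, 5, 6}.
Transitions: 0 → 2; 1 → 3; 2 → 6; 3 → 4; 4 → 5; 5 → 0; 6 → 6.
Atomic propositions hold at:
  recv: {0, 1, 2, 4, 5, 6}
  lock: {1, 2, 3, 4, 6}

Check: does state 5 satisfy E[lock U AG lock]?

No

AG lock: greatest fixpoint, start Z0 = {1, 2, 3, 4, 6}, keep only states in Sat with every successor in Z. Z1 = {1, 2, 3, 6}; Z2 = {1, 2, 6}; Z3 = {2, 6}; fixed.
Sat(AG lock) = {2, 6}
E[lock U AG lock]: least fixpoint, start Z0 = Sat(AG lock) = {2, 6}, add states in Sat(lock) with some successor in Z. Already a fixed point.
Sat(E[lock U AG lock]) = {2, 6}
5 ∉ Sat(E[lock U AG lock]) = {2, 6}, so the formula does not hold at 5.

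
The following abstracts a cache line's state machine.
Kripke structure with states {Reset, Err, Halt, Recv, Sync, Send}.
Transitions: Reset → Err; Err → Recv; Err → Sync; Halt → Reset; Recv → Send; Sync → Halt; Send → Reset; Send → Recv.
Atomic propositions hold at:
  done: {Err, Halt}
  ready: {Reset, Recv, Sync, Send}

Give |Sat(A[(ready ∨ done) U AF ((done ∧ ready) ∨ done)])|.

4

Sat(ready ∨ done) = {Reset, Err, Halt, Recv, Sync, Send}
Sat(done ∧ ready) = ∅
Sat((done ∧ ready) ∨ done) = {Err, Halt}
AF ((done ∧ ready) ∨ done): least fixpoint, start Z0 = {Err, Halt}, add states with every successor in Z. Z1 = {Reset, Err, Halt, Sync}; fixed.
Sat(AF ((done ∧ ready) ∨ done)) = {Reset, Err, Halt, Sync}
A[(ready ∨ done) U AF ((done ∧ ready) ∨ done)]: least fixpoint, start Z0 = Sat(AF ((done ∧ ready) ∨ done)) = {Reset, Err, Halt, Sync}, add states in Sat(ready ∨ done) with every successor in Z. Already a fixed point.
Sat(A[(ready ∨ done) U AF ((done ∧ ready) ∨ done)]) = {Reset, Err, Halt, Sync}
|Sat(A[(ready ∨ done) U AF ((done ∧ ready) ∨ done)])| = |{Reset, Err, Halt, Sync}| = 4.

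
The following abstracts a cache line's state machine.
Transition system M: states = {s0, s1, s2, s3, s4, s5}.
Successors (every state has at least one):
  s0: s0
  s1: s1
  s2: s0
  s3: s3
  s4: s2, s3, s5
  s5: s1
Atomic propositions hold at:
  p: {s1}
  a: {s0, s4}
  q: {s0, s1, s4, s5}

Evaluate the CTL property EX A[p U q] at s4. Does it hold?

Yes

A[p U q]: least fixpoint, start Z0 = Sat(q) = {s0, s1, s4, s5}, add states in Sat(p) with every successor in Z. Already a fixed point.
Sat(A[p U q]) = {s0, s1, s4, s5}
Sat(EX A[p U q]) = {s : some successor in {s0, s1, s4, s5}} = {s0, s1, s2, s4, s5}
s4 ∈ Sat(EX A[p U q]) = {s0, s1, s2, s4, s5}, so the formula holds at s4.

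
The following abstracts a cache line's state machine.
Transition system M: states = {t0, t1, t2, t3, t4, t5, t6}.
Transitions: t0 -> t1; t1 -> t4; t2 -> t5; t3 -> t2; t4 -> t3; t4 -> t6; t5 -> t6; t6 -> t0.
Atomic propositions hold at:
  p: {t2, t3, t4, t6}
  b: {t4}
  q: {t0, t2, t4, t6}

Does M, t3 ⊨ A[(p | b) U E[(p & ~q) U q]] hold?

Yes

Sat(p | b) = {t2, t3, t4, t6}
Sat(~q) = {t1, t3, t5}
Sat(p & ~q) = {t3}
E[(p & ~q) U q]: least fixpoint, start Z0 = Sat(q) = {t0, t2, t4, t6}, add states in Sat(p & ~q) with some successor in Z. Z1 = {t0, t2, t3, t4, t6}; fixed.
Sat(E[(p & ~q) U q]) = {t0, t2, t3, t4, t6}
A[(p | b) U E[(p & ~q) U q]]: least fixpoint, start Z0 = Sat(E[(p & ~q) U q]) = {t0, t2, t3, t4, t6}, add states in Sat(p | b) with every successor in Z. Already a fixed point.
Sat(A[(p | b) U E[(p & ~q) U q]]) = {t0, t2, t3, t4, t6}
t3 ∈ Sat(A[(p | b) U E[(p & ~q) U q]]) = {t0, t2, t3, t4, t6}, so the formula holds at t3.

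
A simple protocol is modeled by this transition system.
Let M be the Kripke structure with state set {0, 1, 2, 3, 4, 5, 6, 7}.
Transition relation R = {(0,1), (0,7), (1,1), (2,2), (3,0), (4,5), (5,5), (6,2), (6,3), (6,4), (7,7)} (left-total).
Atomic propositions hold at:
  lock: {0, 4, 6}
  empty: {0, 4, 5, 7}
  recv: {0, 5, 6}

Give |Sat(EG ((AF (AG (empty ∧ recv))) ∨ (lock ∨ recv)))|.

3

Sat(empty ∧ recv) = {0, 5}
AG (empty ∧ recv): greatest fixpoint, start Z0 = {0, 5}, keep only states in Sat with every successor in Z. Z1 = {5}; fixed.
Sat(AG (empty ∧ recv)) = {5}
AF (AG (empty ∧ recv)): least fixpoint, start Z0 = {5}, add states with every successor in Z. Z1 = {4, 5}; fixed.
Sat(AF (AG (empty ∧ recv))) = {4, 5}
Sat(lock ∨ recv) = {0, 4, 5, 6}
Sat((AF (AG (empty ∧ recv))) ∨ (lock ∨ recv)) = {0, 4, 5, 6}
EG ((AF (AG (empty ∧ recv))) ∨ (lock ∨ recv)): greatest fixpoint, start Z0 = {0, 4, 5, 6}, keep only states in Sat with some successor in Z. Z1 = {4, 5, 6}; fixed.
Sat(EG ((AF (AG (empty ∧ recv))) ∨ (lock ∨ recv))) = {4, 5, 6}
|Sat(EG ((AF (AG (empty ∧ recv))) ∨ (lock ∨ recv)))| = |{4, 5, 6}| = 3.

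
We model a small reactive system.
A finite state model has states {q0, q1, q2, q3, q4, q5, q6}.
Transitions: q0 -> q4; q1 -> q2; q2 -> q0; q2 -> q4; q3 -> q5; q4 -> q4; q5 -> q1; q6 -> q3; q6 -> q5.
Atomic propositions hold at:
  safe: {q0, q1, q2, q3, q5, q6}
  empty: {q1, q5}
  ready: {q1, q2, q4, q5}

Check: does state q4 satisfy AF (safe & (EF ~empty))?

Sat(~empty) = {q0, q2, q3, q4, q6}
EF ~empty: least fixpoint, start Z0 = {q0, q2, q3, q4, q6}, add states with some successor in Z. Z1 = {q0, q1, q2, q3, q4, q6}; Z2 = {q0, q1, q2, q3, q4, q5, q6}; fixed.
Sat(EF ~empty) = {q0, q1, q2, q3, q4, q5, q6}
Sat(safe & (EF ~empty)) = {q0, q1, q2, q3, q5, q6}
AF (safe & (EF ~empty)): least fixpoint, start Z0 = {q0, q1, q2, q3, q5, q6}, add states with every successor in Z. Already a fixed point.
Sat(AF (safe & (EF ~empty))) = {q0, q1, q2, q3, q5, q6}
q4 ∉ Sat(AF (safe & (EF ~empty))) = {q0, q1, q2, q3, q5, q6}, so the formula does not hold at q4.

No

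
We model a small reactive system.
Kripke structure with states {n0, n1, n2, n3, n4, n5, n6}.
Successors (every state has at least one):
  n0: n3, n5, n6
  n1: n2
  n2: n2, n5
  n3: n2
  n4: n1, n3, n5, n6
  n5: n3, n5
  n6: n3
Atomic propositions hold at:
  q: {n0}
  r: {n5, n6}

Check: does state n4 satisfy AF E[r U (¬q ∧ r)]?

Sat(¬q) = {n1, n2, n3, n4, n5, n6}
Sat(¬q ∧ r) = {n5, n6}
E[r U (¬q ∧ r)]: least fixpoint, start Z0 = Sat((¬q ∧ r)) = {n5, n6}, add states in Sat(r) with some successor in Z. Already a fixed point.
Sat(E[r U (¬q ∧ r)]) = {n5, n6}
AF E[r U (¬q ∧ r)]: least fixpoint, start Z0 = {n5, n6}, add states with every successor in Z. Already a fixed point.
Sat(AF E[r U (¬q ∧ r)]) = {n5, n6}
n4 ∉ Sat(AF E[r U (¬q ∧ r)]) = {n5, n6}, so the formula does not hold at n4.

No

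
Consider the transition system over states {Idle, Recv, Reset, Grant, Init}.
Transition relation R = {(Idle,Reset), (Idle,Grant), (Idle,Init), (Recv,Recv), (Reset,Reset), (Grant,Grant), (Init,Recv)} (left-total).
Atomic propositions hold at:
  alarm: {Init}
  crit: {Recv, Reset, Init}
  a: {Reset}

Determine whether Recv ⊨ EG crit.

Yes

EG crit: greatest fixpoint, start Z0 = {Recv, Reset, Init}, keep only states in Sat with some successor in Z. Already a fixed point.
Sat(EG crit) = {Recv, Reset, Init}
Recv ∈ Sat(EG crit) = {Recv, Reset, Init}, so the formula holds at Recv.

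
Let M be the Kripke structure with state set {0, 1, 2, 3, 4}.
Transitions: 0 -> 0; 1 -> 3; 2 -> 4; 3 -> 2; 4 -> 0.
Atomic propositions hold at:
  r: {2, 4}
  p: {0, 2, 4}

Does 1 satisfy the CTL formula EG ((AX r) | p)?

Sat(AX r) = {s : every successor in {2, 4}} = {2, 3}
Sat((AX r) | p) = {0, 2, 3, 4}
EG ((AX r) | p): greatest fixpoint, start Z0 = {0, 2, 3, 4}, keep only states in Sat with some successor in Z. Already a fixed point.
Sat(EG ((AX r) | p)) = {0, 2, 3, 4}
1 ∉ Sat(EG ((AX r) | p)) = {0, 2, 3, 4}, so the formula does not hold at 1.

No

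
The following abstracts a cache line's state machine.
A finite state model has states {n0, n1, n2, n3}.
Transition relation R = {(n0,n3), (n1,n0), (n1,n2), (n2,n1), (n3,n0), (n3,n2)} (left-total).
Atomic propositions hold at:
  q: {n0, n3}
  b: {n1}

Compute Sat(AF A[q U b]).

A[q U b]: least fixpoint, start Z0 = Sat(b) = {n1}, add states in Sat(q) with every successor in Z. Already a fixed point.
Sat(A[q U b]) = {n1}
AF A[q U b]: least fixpoint, start Z0 = {n1}, add states with every successor in Z. Z1 = {n1, n2}; fixed.
Sat(AF A[q U b]) = {n1, n2}

{n1, n2}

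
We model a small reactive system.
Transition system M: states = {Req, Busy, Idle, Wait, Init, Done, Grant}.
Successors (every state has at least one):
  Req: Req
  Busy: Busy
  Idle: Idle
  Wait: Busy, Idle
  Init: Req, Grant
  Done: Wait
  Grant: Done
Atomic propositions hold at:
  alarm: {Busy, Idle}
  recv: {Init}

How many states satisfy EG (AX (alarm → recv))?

Sat(alarm → recv) = {Req, Wait, Init, Done, Grant}
Sat(AX (alarm → recv)) = {s : every successor in {Req, Wait, Init, Done, Grant}} = {Req, Init, Done, Grant}
EG (AX (alarm → recv)): greatest fixpoint, start Z0 = {Req, Init, Done, Grant}, keep only states in Sat with some successor in Z. Z1 = {Req, Init, Grant}; Z2 = {Req, Init}; fixed.
Sat(EG (AX (alarm → recv))) = {Req, Init}
|Sat(EG (AX (alarm → recv)))| = |{Req, Init}| = 2.

2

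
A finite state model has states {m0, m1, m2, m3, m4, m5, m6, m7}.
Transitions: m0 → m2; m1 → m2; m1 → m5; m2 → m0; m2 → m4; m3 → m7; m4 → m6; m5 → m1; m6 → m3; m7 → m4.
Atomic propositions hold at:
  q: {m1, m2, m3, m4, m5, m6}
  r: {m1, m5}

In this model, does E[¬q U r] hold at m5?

Sat(¬q) = {m0, m7}
E[¬q U r]: least fixpoint, start Z0 = Sat(r) = {m1, m5}, add states in Sat(¬q) with some successor in Z. Already a fixed point.
Sat(E[¬q U r]) = {m1, m5}
m5 ∈ Sat(E[¬q U r]) = {m1, m5}, so the formula holds at m5.

Yes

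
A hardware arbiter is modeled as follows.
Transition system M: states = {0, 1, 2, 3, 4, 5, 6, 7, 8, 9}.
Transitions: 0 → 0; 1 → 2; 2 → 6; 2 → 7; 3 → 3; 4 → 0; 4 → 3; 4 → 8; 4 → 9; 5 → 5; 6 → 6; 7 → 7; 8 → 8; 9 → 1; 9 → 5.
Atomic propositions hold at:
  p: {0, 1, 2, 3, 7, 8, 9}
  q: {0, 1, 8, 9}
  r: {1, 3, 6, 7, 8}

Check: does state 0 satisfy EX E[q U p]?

Yes

E[q U p]: least fixpoint, start Z0 = Sat(p) = {0, 1, 2, 3, 7, 8, 9}, add states in Sat(q) with some successor in Z. Already a fixed point.
Sat(E[q U p]) = {0, 1, 2, 3, 7, 8, 9}
Sat(EX E[q U p]) = {s : some successor in {0, 1, 2, 3, 7, 8, 9}} = {0, 1, 2, 3, 4, 7, 8, 9}
0 ∈ Sat(EX E[q U p]) = {0, 1, 2, 3, 4, 7, 8, 9}, so the formula holds at 0.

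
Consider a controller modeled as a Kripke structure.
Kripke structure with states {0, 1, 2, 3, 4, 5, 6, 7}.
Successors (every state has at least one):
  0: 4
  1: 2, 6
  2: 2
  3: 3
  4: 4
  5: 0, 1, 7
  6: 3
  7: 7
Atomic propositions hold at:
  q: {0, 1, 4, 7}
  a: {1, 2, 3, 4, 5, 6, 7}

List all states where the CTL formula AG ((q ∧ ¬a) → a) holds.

Sat(¬a) = {0}
Sat(q ∧ ¬a) = {0}
Sat((q ∧ ¬a) → a) = {1, 2, 3, 4, 5, 6, 7}
AG ((q ∧ ¬a) → a): greatest fixpoint, start Z0 = {1, 2, 3, 4, 5, 6, 7}, keep only states in Sat with every successor in Z. Z1 = {1, 2, 3, 4, 6, 7}; fixed.
Sat(AG ((q ∧ ¬a) → a)) = {1, 2, 3, 4, 6, 7}

{1, 2, 3, 4, 6, 7}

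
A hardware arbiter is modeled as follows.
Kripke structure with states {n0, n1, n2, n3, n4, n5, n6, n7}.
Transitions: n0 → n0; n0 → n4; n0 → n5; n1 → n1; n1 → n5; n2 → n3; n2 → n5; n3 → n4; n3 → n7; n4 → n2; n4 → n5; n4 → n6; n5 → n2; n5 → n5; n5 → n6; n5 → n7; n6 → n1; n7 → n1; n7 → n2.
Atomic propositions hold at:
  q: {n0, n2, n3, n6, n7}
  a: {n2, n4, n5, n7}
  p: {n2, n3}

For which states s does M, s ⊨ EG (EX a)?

Sat(EX a) = {s : some successor in {n2, n4, n5, n7}} = {n0, n1, n2, n3, n4, n5, n7}
EG (EX a): greatest fixpoint, start Z0 = {n0, n1, n2, n3, n4, n5, n7}, keep only states in Sat with some successor in Z. Already a fixed point.
Sat(EG (EX a)) = {n0, n1, n2, n3, n4, n5, n7}

{n0, n1, n2, n3, n4, n5, n7}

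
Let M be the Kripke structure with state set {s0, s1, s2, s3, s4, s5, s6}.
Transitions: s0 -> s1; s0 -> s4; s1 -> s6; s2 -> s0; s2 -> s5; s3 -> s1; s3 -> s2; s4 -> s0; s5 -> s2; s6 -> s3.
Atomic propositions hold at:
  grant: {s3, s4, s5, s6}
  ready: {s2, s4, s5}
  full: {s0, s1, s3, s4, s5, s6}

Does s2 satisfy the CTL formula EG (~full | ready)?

Yes

Sat(~full) = {s2}
Sat(~full | ready) = {s2, s4, s5}
EG (~full | ready): greatest fixpoint, start Z0 = {s2, s4, s5}, keep only states in Sat with some successor in Z. Z1 = {s2, s5}; fixed.
Sat(EG (~full | ready)) = {s2, s5}
s2 ∈ Sat(EG (~full | ready)) = {s2, s5}, so the formula holds at s2.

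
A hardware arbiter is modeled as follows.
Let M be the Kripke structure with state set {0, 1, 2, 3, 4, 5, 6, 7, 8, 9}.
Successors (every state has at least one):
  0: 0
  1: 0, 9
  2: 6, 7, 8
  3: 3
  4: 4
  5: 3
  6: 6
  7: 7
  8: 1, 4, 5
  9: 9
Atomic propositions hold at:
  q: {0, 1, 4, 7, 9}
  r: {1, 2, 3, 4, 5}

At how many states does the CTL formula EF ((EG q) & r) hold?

EG q: greatest fixpoint, start Z0 = {0, 1, 4, 7, 9}, keep only states in Sat with some successor in Z. Already a fixed point.
Sat(EG q) = {0, 1, 4, 7, 9}
Sat((EG q) & r) = {1, 4}
EF ((EG q) & r): least fixpoint, start Z0 = {1, 4}, add states with some successor in Z. Z1 = {1, 4, 8}; Z2 = {1, 2, 4, 8}; fixed.
Sat(EF ((EG q) & r)) = {1, 2, 4, 8}
|Sat(EF ((EG q) & r))| = |{1, 2, 4, 8}| = 4.

4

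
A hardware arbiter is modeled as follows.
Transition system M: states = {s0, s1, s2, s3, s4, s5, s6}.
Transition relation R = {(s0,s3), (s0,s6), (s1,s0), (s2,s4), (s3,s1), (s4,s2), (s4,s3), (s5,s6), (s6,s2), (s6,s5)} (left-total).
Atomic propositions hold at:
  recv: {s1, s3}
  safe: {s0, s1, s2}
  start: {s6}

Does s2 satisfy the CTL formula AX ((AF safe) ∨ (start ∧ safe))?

Yes

AF safe: least fixpoint, start Z0 = {s0, s1, s2}, add states with every successor in Z. Z1 = {s0, s1, s2, s3}; Z2 = {s0, s1, s2, s3, s4}; fixed.
Sat(AF safe) = {s0, s1, s2, s3, s4}
Sat(start ∧ safe) = ∅
Sat((AF safe) ∨ (start ∧ safe)) = {s0, s1, s2, s3, s4}
Sat(AX ((AF safe) ∨ (start ∧ safe))) = {s : every successor in {s0, s1, s2, s3, s4}} = {s1, s2, s3, s4}
s2 ∈ Sat(AX ((AF safe) ∨ (start ∧ safe))) = {s1, s2, s3, s4}, so the formula holds at s2.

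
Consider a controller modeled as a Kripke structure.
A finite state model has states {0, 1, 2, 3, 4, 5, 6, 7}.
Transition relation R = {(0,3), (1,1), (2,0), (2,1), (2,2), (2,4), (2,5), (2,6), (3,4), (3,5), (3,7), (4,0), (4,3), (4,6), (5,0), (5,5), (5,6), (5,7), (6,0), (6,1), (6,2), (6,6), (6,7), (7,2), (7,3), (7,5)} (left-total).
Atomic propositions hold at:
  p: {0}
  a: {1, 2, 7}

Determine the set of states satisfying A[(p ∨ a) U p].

Sat(p ∨ a) = {0, 1, 2, 7}
A[(p ∨ a) U p]: least fixpoint, start Z0 = Sat(p) = {0}, add states in Sat(p ∨ a) with every successor in Z. Already a fixed point.
Sat(A[(p ∨ a) U p]) = {0}

{0}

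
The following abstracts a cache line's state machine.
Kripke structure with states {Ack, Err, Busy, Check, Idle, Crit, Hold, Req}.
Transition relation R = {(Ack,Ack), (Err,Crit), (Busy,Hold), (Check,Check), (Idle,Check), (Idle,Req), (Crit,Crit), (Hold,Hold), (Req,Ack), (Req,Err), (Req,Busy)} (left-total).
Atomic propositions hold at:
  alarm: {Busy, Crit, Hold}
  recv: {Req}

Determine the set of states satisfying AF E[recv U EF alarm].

{Err, Busy, Idle, Crit, Hold, Req}

EF alarm: least fixpoint, start Z0 = {Busy, Crit, Hold}, add states with some successor in Z. Z1 = {Err, Busy, Crit, Hold, Req}; Z2 = {Err, Busy, Idle, Crit, Hold, Req}; fixed.
Sat(EF alarm) = {Err, Busy, Idle, Crit, Hold, Req}
E[recv U EF alarm]: least fixpoint, start Z0 = Sat(EF alarm) = {Err, Busy, Idle, Crit, Hold, Req}, add states in Sat(recv) with some successor in Z. Already a fixed point.
Sat(E[recv U EF alarm]) = {Err, Busy, Idle, Crit, Hold, Req}
AF E[recv U EF alarm]: least fixpoint, start Z0 = {Err, Busy, Idle, Crit, Hold, Req}, add states with every successor in Z. Already a fixed point.
Sat(AF E[recv U EF alarm]) = {Err, Busy, Idle, Crit, Hold, Req}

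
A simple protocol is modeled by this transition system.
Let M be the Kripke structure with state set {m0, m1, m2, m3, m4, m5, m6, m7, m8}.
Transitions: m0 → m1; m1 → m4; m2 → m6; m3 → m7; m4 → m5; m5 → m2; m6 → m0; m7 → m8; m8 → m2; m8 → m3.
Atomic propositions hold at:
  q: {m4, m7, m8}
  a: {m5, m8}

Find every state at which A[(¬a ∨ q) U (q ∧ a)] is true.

Sat(¬a) = {m0, m1, m2, m3, m4, m6, m7}
Sat(¬a ∨ q) = {m0, m1, m2, m3, m4, m6, m7, m8}
Sat(q ∧ a) = {m8}
A[(¬a ∨ q) U (q ∧ a)]: least fixpoint, start Z0 = Sat((q ∧ a)) = {m8}, add states in Sat(¬a ∨ q) with every successor in Z. Z1 = {m7, m8}; Z2 = {m3, m7, m8}; fixed.
Sat(A[(¬a ∨ q) U (q ∧ a)]) = {m3, m7, m8}

{m3, m7, m8}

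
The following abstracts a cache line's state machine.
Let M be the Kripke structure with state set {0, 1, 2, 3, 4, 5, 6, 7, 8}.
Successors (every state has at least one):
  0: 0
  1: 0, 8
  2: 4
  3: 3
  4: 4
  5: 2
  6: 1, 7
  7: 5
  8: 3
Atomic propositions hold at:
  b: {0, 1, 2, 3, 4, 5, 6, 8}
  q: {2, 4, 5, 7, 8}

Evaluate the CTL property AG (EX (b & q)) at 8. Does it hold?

Sat(b & q) = {2, 4, 5, 8}
Sat(EX (b & q)) = {s : some successor in {2, 4, 5, 8}} = {1, 2, 4, 5, 7}
AG (EX (b & q)): greatest fixpoint, start Z0 = {1, 2, 4, 5, 7}, keep only states in Sat with every successor in Z. Z1 = {2, 4, 5, 7}; fixed.
Sat(AG (EX (b & q))) = {2, 4, 5, 7}
8 ∉ Sat(AG (EX (b & q))) = {2, 4, 5, 7}, so the formula does not hold at 8.

No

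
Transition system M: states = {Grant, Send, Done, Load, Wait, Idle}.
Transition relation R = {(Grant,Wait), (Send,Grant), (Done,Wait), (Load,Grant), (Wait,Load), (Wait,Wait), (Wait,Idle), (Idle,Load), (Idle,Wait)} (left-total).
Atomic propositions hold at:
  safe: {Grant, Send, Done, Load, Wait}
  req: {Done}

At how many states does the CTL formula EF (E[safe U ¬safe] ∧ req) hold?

1

Sat(¬safe) = {Idle}
E[safe U ¬safe]: least fixpoint, start Z0 = Sat(¬safe) = {Idle}, add states in Sat(safe) with some successor in Z. Z1 = {Wait, Idle}; Z2 = {Grant, Done, Wait, Idle}; Z3 = {Grant, Send, Done, Load, Wait, Idle}; fixed.
Sat(E[safe U ¬safe]) = {Grant, Send, Done, Load, Wait, Idle}
Sat(E[safe U ¬safe] ∧ req) = {Done}
EF (E[safe U ¬safe] ∧ req): least fixpoint, start Z0 = {Done}, add states with some successor in Z. Already a fixed point.
Sat(EF (E[safe U ¬safe] ∧ req)) = {Done}
|Sat(EF (E[safe U ¬safe] ∧ req))| = |{Done}| = 1.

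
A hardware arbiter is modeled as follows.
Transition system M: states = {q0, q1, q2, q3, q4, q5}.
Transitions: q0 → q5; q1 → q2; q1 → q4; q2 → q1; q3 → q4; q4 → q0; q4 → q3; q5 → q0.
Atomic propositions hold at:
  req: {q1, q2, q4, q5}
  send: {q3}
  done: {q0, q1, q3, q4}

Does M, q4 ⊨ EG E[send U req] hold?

E[send U req]: least fixpoint, start Z0 = Sat(req) = {q1, q2, q4, q5}, add states in Sat(send) with some successor in Z. Z1 = {q1, q2, q3, q4, q5}; fixed.
Sat(E[send U req]) = {q1, q2, q3, q4, q5}
EG E[send U req]: greatest fixpoint, start Z0 = {q1, q2, q3, q4, q5}, keep only states in Sat with some successor in Z. Z1 = {q1, q2, q3, q4}; fixed.
Sat(EG E[send U req]) = {q1, q2, q3, q4}
q4 ∈ Sat(EG E[send U req]) = {q1, q2, q3, q4}, so the formula holds at q4.

Yes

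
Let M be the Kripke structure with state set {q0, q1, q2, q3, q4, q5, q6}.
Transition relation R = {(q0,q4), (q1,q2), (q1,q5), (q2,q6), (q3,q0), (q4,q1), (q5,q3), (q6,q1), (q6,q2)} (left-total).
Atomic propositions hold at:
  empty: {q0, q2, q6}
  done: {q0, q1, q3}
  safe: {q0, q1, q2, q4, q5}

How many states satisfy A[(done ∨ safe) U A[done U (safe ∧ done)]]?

Sat(done ∨ safe) = {q0, q1, q2, q3, q4, q5}
Sat(safe ∧ done) = {q0, q1}
A[done U (safe ∧ done)]: least fixpoint, start Z0 = Sat((safe ∧ done)) = {q0, q1}, add states in Sat(done) with every successor in Z. Z1 = {q0, q1, q3}; fixed.
Sat(A[done U (safe ∧ done)]) = {q0, q1, q3}
A[(done ∨ safe) U A[done U (safe ∧ done)]]: least fixpoint, start Z0 = Sat(A[done U (safe ∧ done)]) = {q0, q1, q3}, add states in Sat(done ∨ safe) with every successor in Z. Z1 = {q0, q1, q3, q4, q5}; fixed.
Sat(A[(done ∨ safe) U A[done U (safe ∧ done)]]) = {q0, q1, q3, q4, q5}
|Sat(A[(done ∨ safe) U A[done U (safe ∧ done)]])| = |{q0, q1, q3, q4, q5}| = 5.

5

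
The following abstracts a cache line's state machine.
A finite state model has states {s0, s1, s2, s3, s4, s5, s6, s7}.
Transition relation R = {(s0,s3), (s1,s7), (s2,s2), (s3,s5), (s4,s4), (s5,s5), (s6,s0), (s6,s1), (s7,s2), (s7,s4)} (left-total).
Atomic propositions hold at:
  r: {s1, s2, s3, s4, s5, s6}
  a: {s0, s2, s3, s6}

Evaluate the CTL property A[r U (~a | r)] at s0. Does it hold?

No

Sat(~a) = {s1, s4, s5, s7}
Sat(~a | r) = {s1, s2, s3, s4, s5, s6, s7}
A[r U (~a | r)]: least fixpoint, start Z0 = Sat((~a | r)) = {s1, s2, s3, s4, s5, s6, s7}, add states in Sat(r) with every successor in Z. Already a fixed point.
Sat(A[r U (~a | r)]) = {s1, s2, s3, s4, s5, s6, s7}
s0 ∉ Sat(A[r U (~a | r)]) = {s1, s2, s3, s4, s5, s6, s7}, so the formula does not hold at s0.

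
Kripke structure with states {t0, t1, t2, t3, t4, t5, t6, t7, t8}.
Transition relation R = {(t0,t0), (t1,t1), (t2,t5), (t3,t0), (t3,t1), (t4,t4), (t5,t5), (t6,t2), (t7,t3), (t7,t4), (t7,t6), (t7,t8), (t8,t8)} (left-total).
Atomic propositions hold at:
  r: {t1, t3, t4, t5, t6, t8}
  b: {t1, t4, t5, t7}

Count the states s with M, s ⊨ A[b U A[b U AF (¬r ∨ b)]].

8

Sat(¬r) = {t0, t2, t7}
Sat(¬r ∨ b) = {t0, t1, t2, t4, t5, t7}
AF (¬r ∨ b): least fixpoint, start Z0 = {t0, t1, t2, t4, t5, t7}, add states with every successor in Z. Z1 = {t0, t1, t2, t3, t4, t5, t6, t7}; fixed.
Sat(AF (¬r ∨ b)) = {t0, t1, t2, t3, t4, t5, t6, t7}
A[b U AF (¬r ∨ b)]: least fixpoint, start Z0 = Sat(AF (¬r ∨ b)) = {t0, t1, t2, t3, t4, t5, t6, t7}, add states in Sat(b) with every successor in Z. Already a fixed point.
Sat(A[b U AF (¬r ∨ b)]) = {t0, t1, t2, t3, t4, t5, t6, t7}
A[b U A[b U AF (¬r ∨ b)]]: least fixpoint, start Z0 = Sat(A[b U AF (¬r ∨ b)]) = {t0, t1, t2, t3, t4, t5, t6, t7}, add states in Sat(b) with every successor in Z. Already a fixed point.
Sat(A[b U A[b U AF (¬r ∨ b)]]) = {t0, t1, t2, t3, t4, t5, t6, t7}
|Sat(A[b U A[b U AF (¬r ∨ b)]])| = |{t0, t1, t2, t3, t4, t5, t6, t7}| = 8.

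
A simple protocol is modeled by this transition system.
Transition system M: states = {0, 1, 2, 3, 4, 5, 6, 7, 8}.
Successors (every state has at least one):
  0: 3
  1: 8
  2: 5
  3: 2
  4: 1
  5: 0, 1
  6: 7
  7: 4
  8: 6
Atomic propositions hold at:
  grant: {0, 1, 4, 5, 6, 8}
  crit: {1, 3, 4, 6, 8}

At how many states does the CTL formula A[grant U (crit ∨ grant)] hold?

7

Sat(crit ∨ grant) = {0, 1, 3, 4, 5, 6, 8}
A[grant U (crit ∨ grant)]: least fixpoint, start Z0 = Sat((crit ∨ grant)) = {0, 1, 3, 4, 5, 6, 8}, add states in Sat(grant) with every successor in Z. Already a fixed point.
Sat(A[grant U (crit ∨ grant)]) = {0, 1, 3, 4, 5, 6, 8}
|Sat(A[grant U (crit ∨ grant)])| = |{0, 1, 3, 4, 5, 6, 8}| = 7.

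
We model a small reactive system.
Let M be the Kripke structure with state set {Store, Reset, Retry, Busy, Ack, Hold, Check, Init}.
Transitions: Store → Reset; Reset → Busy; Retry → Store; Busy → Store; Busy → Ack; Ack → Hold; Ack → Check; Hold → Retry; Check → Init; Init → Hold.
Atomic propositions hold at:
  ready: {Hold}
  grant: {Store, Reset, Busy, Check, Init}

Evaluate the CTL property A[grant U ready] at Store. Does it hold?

A[grant U ready]: least fixpoint, start Z0 = Sat(ready) = {Hold}, add states in Sat(grant) with every successor in Z. Z1 = {Hold, Init}; Z2 = {Hold, Check, Init}; fixed.
Sat(A[grant U ready]) = {Hold, Check, Init}
Store ∉ Sat(A[grant U ready]) = {Hold, Check, Init}, so the formula does not hold at Store.

No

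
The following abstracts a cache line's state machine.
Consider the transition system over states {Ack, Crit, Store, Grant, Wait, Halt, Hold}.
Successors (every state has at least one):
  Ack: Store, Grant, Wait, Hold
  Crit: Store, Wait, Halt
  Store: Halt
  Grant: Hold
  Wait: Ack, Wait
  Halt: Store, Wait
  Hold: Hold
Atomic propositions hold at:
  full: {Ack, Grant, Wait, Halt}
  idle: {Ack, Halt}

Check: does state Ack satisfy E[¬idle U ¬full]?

No

Sat(¬idle) = {Crit, Store, Grant, Wait, Hold}
Sat(¬full) = {Crit, Store, Hold}
E[¬idle U ¬full]: least fixpoint, start Z0 = Sat(¬full) = {Crit, Store, Hold}, add states in Sat(¬idle) with some successor in Z. Z1 = {Crit, Store, Grant, Hold}; fixed.
Sat(E[¬idle U ¬full]) = {Crit, Store, Grant, Hold}
Ack ∉ Sat(E[¬idle U ¬full]) = {Crit, Store, Grant, Hold}, so the formula does not hold at Ack.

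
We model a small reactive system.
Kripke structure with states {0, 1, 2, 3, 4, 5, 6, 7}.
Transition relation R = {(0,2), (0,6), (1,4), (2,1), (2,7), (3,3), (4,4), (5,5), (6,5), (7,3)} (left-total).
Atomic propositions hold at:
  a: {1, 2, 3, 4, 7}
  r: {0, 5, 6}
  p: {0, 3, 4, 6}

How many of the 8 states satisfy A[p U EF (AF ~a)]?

3

Sat(~a) = {0, 5, 6}
AF ~a: least fixpoint, start Z0 = {0, 5, 6}, add states with every successor in Z. Already a fixed point.
Sat(AF ~a) = {0, 5, 6}
EF (AF ~a): least fixpoint, start Z0 = {0, 5, 6}, add states with some successor in Z. Already a fixed point.
Sat(EF (AF ~a)) = {0, 5, 6}
A[p U EF (AF ~a)]: least fixpoint, start Z0 = Sat(EF (AF ~a)) = {0, 5, 6}, add states in Sat(p) with every successor in Z. Already a fixed point.
Sat(A[p U EF (AF ~a)]) = {0, 5, 6}
|Sat(A[p U EF (AF ~a)])| = |{0, 5, 6}| = 3.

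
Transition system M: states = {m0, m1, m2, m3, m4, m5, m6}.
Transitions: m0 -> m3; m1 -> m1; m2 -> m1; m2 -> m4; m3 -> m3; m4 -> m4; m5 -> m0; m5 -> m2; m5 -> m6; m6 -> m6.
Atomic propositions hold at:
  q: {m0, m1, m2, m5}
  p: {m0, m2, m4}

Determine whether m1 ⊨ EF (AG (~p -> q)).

Yes

Sat(~p) = {m1, m3, m5, m6}
Sat(~p -> q) = {m0, m1, m2, m4, m5}
AG (~p -> q): greatest fixpoint, start Z0 = {m0, m1, m2, m4, m5}, keep only states in Sat with every successor in Z. Z1 = {m1, m2, m4}; fixed.
Sat(AG (~p -> q)) = {m1, m2, m4}
EF (AG (~p -> q)): least fixpoint, start Z0 = {m1, m2, m4}, add states with some successor in Z. Z1 = {m1, m2, m4, m5}; fixed.
Sat(EF (AG (~p -> q))) = {m1, m2, m4, m5}
m1 ∈ Sat(EF (AG (~p -> q))) = {m1, m2, m4, m5}, so the formula holds at m1.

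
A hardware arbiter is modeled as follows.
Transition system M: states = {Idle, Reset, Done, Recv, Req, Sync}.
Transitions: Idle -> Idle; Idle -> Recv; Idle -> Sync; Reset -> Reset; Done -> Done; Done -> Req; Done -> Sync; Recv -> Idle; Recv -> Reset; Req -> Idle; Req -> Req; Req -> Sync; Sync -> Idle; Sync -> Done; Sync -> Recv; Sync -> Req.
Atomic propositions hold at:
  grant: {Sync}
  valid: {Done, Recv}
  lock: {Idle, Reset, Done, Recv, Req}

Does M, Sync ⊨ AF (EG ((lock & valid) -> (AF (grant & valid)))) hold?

Sat(lock & valid) = {Done, Recv}
Sat(grant & valid) = ∅
AF (grant & valid): least fixpoint, start Z0 = ∅, add states with every successor in Z. Already a fixed point.
Sat(AF (grant & valid)) = ∅
Sat((lock & valid) -> (AF (grant & valid))) = {Idle, Reset, Req, Sync}
EG ((lock & valid) -> (AF (grant & valid))): greatest fixpoint, start Z0 = {Idle, Reset, Req, Sync}, keep only states in Sat with some successor in Z. Already a fixed point.
Sat(EG ((lock & valid) -> (AF (grant & valid)))) = {Idle, Reset, Req, Sync}
AF (EG ((lock & valid) -> (AF (grant & valid)))): least fixpoint, start Z0 = {Idle, Reset, Req, Sync}, add states with every successor in Z. Z1 = {Idle, Reset, Recv, Req, Sync}; fixed.
Sat(AF (EG ((lock & valid) -> (AF (grant & valid))))) = {Idle, Reset, Recv, Req, Sync}
Sync ∈ Sat(AF (EG ((lock & valid) -> (AF (grant & valid))))) = {Idle, Reset, Recv, Req, Sync}, so the formula holds at Sync.

Yes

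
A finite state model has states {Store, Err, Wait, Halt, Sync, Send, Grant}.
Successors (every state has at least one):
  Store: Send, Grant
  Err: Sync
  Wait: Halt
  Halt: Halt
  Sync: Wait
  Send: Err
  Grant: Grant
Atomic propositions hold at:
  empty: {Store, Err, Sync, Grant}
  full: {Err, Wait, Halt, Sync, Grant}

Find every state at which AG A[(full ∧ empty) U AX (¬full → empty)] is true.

Sat(full ∧ empty) = {Err, Sync, Grant}
Sat(¬full) = {Store, Send}
Sat(¬full → empty) = {Store, Err, Wait, Halt, Sync, Grant}
Sat(AX (¬full → empty)) = {s : every successor in {Store, Err, Wait, Halt, Sync, Grant}} = {Err, Wait, Halt, Sync, Send, Grant}
A[(full ∧ empty) U AX (¬full → empty)]: least fixpoint, start Z0 = Sat(AX (¬full → empty)) = {Err, Wait, Halt, Sync, Send, Grant}, add states in Sat(full ∧ empty) with every successor in Z. Already a fixed point.
Sat(A[(full ∧ empty) U AX (¬full → empty)]) = {Err, Wait, Halt, Sync, Send, Grant}
AG A[(full ∧ empty) U AX (¬full → empty)]: greatest fixpoint, start Z0 = {Err, Wait, Halt, Sync, Send, Grant}, keep only states in Sat with every successor in Z. Already a fixed point.
Sat(AG A[(full ∧ empty) U AX (¬full → empty)]) = {Err, Wait, Halt, Sync, Send, Grant}

{Err, Wait, Halt, Sync, Send, Grant}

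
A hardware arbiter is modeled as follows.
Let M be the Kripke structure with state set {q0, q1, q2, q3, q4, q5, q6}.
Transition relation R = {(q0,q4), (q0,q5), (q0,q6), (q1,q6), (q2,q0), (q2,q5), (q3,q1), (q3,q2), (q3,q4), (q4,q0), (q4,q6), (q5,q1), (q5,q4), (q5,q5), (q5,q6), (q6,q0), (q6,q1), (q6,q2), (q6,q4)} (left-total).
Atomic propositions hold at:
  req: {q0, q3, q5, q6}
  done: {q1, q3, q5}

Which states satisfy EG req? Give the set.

{q0, q5, q6}

EG req: greatest fixpoint, start Z0 = {q0, q3, q5, q6}, keep only states in Sat with some successor in Z. Z1 = {q0, q5, q6}; fixed.
Sat(EG req) = {q0, q5, q6}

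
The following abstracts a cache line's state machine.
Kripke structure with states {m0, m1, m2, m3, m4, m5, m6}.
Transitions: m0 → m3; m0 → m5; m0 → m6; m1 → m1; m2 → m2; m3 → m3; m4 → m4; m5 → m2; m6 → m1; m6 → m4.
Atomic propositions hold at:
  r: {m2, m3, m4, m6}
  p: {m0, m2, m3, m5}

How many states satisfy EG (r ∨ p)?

6

Sat(r ∨ p) = {m0, m2, m3, m4, m5, m6}
EG (r ∨ p): greatest fixpoint, start Z0 = {m0, m2, m3, m4, m5, m6}, keep only states in Sat with some successor in Z. Already a fixed point.
Sat(EG (r ∨ p)) = {m0, m2, m3, m4, m5, m6}
|Sat(EG (r ∨ p))| = |{m0, m2, m3, m4, m5, m6}| = 6.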